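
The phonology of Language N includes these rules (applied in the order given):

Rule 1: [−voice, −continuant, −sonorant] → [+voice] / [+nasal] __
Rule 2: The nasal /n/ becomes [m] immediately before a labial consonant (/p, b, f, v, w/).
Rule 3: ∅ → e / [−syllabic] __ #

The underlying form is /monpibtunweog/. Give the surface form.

mombibtumweoge

Rule 1 (post-nasal voicing): /p/ is a voiceless stop immediately after the nasal /n/, so it voices to [b]. /monpibtunweog/ → monbibtunweog.
Rule 2 (nasal place assimilation): /n/ precedes the labial consonant /b/, so it assimilates in place to [m]. /n/ precedes the labial consonant /w/, so it assimilates in place to [m]. /monbibtunweog/ → mombibtumweog.
Rule 3 (final e-epenthesis): the form ends in the consonant /g/, so [e] is inserted word-finally. /mombibtumweog/ → mombibtumweoge.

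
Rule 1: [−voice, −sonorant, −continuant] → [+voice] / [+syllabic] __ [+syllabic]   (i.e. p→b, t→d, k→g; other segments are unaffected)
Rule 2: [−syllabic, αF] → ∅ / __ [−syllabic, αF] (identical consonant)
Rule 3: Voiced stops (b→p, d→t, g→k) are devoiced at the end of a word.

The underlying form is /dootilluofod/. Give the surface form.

doodiluofot

Rule 1 (intervocalic voicing): /t/ is a voiceless stop between vowels /o/ and /i/, so it voices to [d]. /dootilluofod/ → doodilluofod.
Rule 2 (degemination): /ll/ is a geminate; the first /l/ deletes. /doodilluofod/ → doodiluofod.
Rule 3 (final devoicing): /d/ is a voiced stop in word-final position, so it devoices to [t]. /doodiluofod/ → doodiluofot.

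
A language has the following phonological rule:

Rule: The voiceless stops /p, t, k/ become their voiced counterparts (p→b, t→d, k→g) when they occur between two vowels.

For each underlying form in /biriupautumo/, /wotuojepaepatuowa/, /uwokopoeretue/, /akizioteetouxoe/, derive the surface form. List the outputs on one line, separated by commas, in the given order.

/biriupautumo/: /p/ is a voiceless stop between vowels /u/ and /a/, so it voices to [b]. /t/ is a voiceless stop between vowels /u/ and /u/, so it voices to [d]. → [biriubaudumo].
/wotuojepaepatuowa/: /t/ is a voiceless stop between vowels /o/ and /u/, so it voices to [d]. /p/ is a voiceless stop between vowels /e/ and /a/, so it voices to [b]. /p/ is a voiceless stop between vowels /e/ and /a/, so it voices to [b]. /t/ is a voiceless stop between vowels /a/ and /u/, so it voices to [d]. → [woduojebaebaduowa].
/uwokopoeretue/: /k/ is a voiceless stop between vowels /o/ and /o/, so it voices to [g]. /p/ is a voiceless stop between vowels /o/ and /o/, so it voices to [b]. /t/ is a voiceless stop between vowels /e/ and /u/, so it voices to [d]. → [uwogoboeredue].
/akizioteetouxoe/: /k/ is a voiceless stop between vowels /a/ and /i/, so it voices to [g]. /t/ is a voiceless stop between vowels /o/ and /e/, so it voices to [d]. /t/ is a voiceless stop between vowels /e/ and /o/, so it voices to [d]. → [agiziodeedouxoe].

biriubaudumo, woduojebaebaduowa, uwogoboeredue, agiziodeedouxoe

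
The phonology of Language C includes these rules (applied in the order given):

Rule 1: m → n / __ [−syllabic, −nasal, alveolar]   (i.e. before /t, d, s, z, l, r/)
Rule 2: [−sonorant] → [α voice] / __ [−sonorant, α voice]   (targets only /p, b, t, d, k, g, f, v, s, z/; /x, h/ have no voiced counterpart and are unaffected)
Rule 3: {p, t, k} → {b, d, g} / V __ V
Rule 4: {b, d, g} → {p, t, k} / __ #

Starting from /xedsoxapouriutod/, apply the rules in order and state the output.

xetsoxabouriudot

Rule 1 (nasal place assimilation): no segment meets the environment; /xedsoxapouriutod/ is unchanged.
Rule 2 (regressive voicing assimilation): /d/ precedes the voiceless obstruent /s/, so it devoices to [t] by assimilation. /xedsoxapouriutod/ → xetsoxapouriutod.
Rule 3 (intervocalic voicing): /p/ is a voiceless stop between vowels /a/ and /o/, so it voices to [b]. /t/ is a voiceless stop between vowels /u/ and /o/, so it voices to [d]. /xetsoxapouriutod/ → xetsoxabouriudod.
Rule 4 (final devoicing): /d/ is a voiced stop in word-final position, so it devoices to [t]. /xetsoxabouriudod/ → xetsoxabouriudot.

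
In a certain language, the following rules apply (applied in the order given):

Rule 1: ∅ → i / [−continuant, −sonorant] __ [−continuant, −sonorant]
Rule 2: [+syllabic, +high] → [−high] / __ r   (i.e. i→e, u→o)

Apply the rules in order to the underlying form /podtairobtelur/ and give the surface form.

poditaerobitelor

Rule 1 (stop-cluster i-epenthesis): /d/ and /t/ form a stop–stop cluster, so [i] is inserted between them. /b/ and /t/ form a stop–stop cluster, so [i] is inserted between them. /podtairobtelur/ → poditairobitelur.
Rule 2 (pre-rhotic lowering): /i/ is a high vowel immediately before /r/, so it lowers to [e]. /u/ is a high vowel immediately before /r/, so it lowers to [o]. /poditairobitelur/ → poditaerobitelor.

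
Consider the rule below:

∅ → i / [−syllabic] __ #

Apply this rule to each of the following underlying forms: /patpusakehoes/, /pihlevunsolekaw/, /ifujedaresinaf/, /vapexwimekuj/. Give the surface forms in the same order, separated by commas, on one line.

patpusakehoesi, pihlevunsolekawi, ifujedaresinafi, vapexwimekuji

/patpusakehoes/: the form ends in the consonant /s/, so [i] is inserted word-finally. → [patpusakehoesi].
/pihlevunsolekaw/: the form ends in the consonant /w/, so [i] is inserted word-finally. → [pihlevunsolekawi].
/ifujedaresinaf/: the form ends in the consonant /f/, so [i] is inserted word-finally. → [ifujedaresinafi].
/vapexwimekuj/: the form ends in the consonant /j/, so [i] is inserted word-finally. → [vapexwimekuji].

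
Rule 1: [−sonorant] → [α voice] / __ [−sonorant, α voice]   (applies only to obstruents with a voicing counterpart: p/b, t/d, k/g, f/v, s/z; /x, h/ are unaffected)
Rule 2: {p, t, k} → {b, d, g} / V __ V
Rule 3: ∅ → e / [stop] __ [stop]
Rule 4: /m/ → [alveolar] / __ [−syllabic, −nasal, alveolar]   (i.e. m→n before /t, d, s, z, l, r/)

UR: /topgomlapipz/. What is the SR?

Rule 1 (regressive voicing assimilation): /p/ precedes the voiced obstruent /g/, so it voices to [b] by assimilation. /p/ precedes the voiced obstruent /z/, so it voices to [b] by assimilation. /topgomlapipz/ → tobgomlapibz.
Rule 2 (intervocalic voicing): /p/ is a voiceless stop between vowels /a/ and /i/, so it voices to [b]. /tobgomlapibz/ → tobgomlabibz.
Rule 3 (stop-cluster e-epenthesis): /b/ and /g/ form a stop–stop cluster, so [e] is inserted between them. /tobgomlabibz/ → tobegomlabibz.
Rule 4 (nasal place assimilation): /m/ precedes the alveolar consonant /l/, so it assimilates in place to [n]. /tobegomlabibz/ → tobegonlabibz.

tobegonlabibz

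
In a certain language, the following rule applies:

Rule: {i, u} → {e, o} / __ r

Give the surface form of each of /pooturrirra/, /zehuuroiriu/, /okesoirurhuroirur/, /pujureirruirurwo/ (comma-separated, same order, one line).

pootorrerra, zehuoroeriu, okesoerorhoroeror, pujoreerruerorwo

/pooturrirra/: /u/ is a high vowel immediately before /r/, so it lowers to [o]. /i/ is a high vowel immediately before /r/, so it lowers to [e]. → [pootorrerra].
/zehuuroiriu/: /u/ is a high vowel immediately before /r/, so it lowers to [o]. /i/ is a high vowel immediately before /r/, so it lowers to [e]. → [zehuoroeriu].
/okesoirurhuroirur/: /i/ is a high vowel immediately before /r/, so it lowers to [e]. /u/ is a high vowel immediately before /r/, so it lowers to [o]. /u/ is a high vowel immediately before /r/, so it lowers to [o]. /i/ is a high vowel immediately before /r/, so it lowers to [e]. /u/ is a high vowel immediately before /r/, so it lowers to [o]. → [okesoerorhoroeror].
/pujureirruirurwo/: /u/ is a high vowel immediately before /r/, so it lowers to [o]. /i/ is a high vowel immediately before /r/, so it lowers to [e]. /i/ is a high vowel immediately before /r/, so it lowers to [e]. /u/ is a high vowel immediately before /r/, so it lowers to [o]. → [pujoreerruerorwo].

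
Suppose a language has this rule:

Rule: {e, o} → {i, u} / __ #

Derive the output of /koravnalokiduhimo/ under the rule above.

koravnalokiduhimu

Scanning /koravnalokiduhimo/: /o/ at position 2 is not in the conditioning environment; /o/ at position 9 is not in the conditioning environment; /o/ is a mid vowel in word-final position, so it raises to [u].
Result: [koravnalokiduhimu].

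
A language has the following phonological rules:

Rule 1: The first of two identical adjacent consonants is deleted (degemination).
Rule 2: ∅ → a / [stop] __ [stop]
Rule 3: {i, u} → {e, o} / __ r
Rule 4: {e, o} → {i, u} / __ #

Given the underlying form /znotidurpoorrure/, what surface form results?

znotidorpoorori

Rule 1 (degemination): /rr/ is a geminate; the first /r/ deletes. /znotidurpoorrure/ → znotidurpoorure.
Rule 2 (stop-cluster a-epenthesis): no segment meets the environment; /znotidurpoorure/ is unchanged.
Rule 3 (pre-rhotic lowering): /u/ is a high vowel immediately before /r/, so it lowers to [o]. /u/ is a high vowel immediately before /r/, so it lowers to [o]. /znotidurpoorure/ → znotidorpoorore.
Rule 4 (final vowel raising): /e/ is a mid vowel in word-final position, so it raises to [i]. /znotidorpoorore/ → znotidorpoorori.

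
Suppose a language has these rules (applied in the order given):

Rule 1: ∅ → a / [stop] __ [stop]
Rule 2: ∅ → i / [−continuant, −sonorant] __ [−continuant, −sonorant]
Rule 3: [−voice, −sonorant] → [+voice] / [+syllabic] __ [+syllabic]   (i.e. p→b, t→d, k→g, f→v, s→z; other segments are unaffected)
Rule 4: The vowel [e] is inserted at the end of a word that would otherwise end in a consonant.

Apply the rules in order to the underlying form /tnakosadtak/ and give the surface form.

tnagozadadake

Rule 1 (stop-cluster a-epenthesis): /d/ and /t/ form a stop–stop cluster, so [a] is inserted between them. /tnakosadtak/ → tnakosadatak.
Rule 2 (stop-cluster i-epenthesis): no segment meets the environment; /tnakosadatak/ is unchanged.
Rule 3 (intervocalic voicing): /k/ is a voiceless obstruent between vowels /a/ and /o/, so it voices to [g]. /s/ is a voiceless obstruent between vowels /o/ and /a/, so it voices to [z]. /t/ is a voiceless obstruent between vowels /a/ and /a/, so it voices to [d]. /tnakosadatak/ → tnagozadadak.
Rule 4 (final e-epenthesis): the form ends in the consonant /k/, so [e] is inserted word-finally. /tnagozadadak/ → tnagozadadake.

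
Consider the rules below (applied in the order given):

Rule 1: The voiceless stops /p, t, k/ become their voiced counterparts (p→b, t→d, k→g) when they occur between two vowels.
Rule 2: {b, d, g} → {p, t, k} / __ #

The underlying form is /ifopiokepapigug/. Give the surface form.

ifobiogebabiguk

Rule 1 (intervocalic voicing): /p/ is a voiceless stop between vowels /o/ and /i/, so it voices to [b]. /k/ is a voiceless stop between vowels /o/ and /e/, so it voices to [g]. /p/ is a voiceless stop between vowels /e/ and /a/, so it voices to [b]. /p/ is a voiceless stop between vowels /a/ and /i/, so it voices to [b]. /ifopiokepapigug/ → ifobiogebabigug.
Rule 2 (final devoicing): /g/ is a voiced stop in word-final position, so it devoices to [k]. /ifobiogebabigug/ → ifobiogebabiguk.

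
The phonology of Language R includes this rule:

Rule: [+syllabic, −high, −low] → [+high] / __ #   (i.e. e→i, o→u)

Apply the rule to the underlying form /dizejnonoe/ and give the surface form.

dizejnonoi

/e/ is a mid vowel in word-final position, so it raises to [i].
The other instances of /e/, /o/ do not occur in the required environment and remain unchanged.
Surface form: [dizejnonoi].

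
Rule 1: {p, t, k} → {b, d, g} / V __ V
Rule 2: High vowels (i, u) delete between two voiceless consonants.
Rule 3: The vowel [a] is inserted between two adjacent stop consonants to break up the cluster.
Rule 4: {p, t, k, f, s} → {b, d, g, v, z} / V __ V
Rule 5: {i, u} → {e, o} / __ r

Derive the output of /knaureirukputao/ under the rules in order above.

Rule 1 (intervocalic voicing): /t/ is a voiceless stop between vowels /u/ and /a/, so it voices to [d]. /knaureirukputao/ → knaureirukpudao.
Rule 2 (high vowel syncope): no segment meets the environment; /knaureirukpudao/ is unchanged.
Rule 3 (stop-cluster a-epenthesis): /k/ and /p/ form a stop–stop cluster, so [a] is inserted between them. /knaureirukpudao/ → knaureirukapudao.
Rule 4 (intervocalic voicing): /k/ is a voiceless obstruent between vowels /u/ and /a/, so it voices to [g]. /p/ is a voiceless obstruent between vowels /a/ and /u/, so it voices to [b]. /knaureirukapudao/ → knaureirugabudao.
Rule 5 (pre-rhotic lowering): /u/ is a high vowel immediately before /r/, so it lowers to [o]. /i/ is a high vowel immediately before /r/, so it lowers to [e]. /knaureirugabudao/ → knaoreerugabudao.

knaoreerugabudao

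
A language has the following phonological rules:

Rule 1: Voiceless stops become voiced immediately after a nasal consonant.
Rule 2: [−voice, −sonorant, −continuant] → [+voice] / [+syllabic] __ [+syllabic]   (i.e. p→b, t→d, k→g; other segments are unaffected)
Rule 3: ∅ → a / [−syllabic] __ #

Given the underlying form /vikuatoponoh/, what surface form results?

viguadobonoha

Rule 1 (post-nasal voicing): no segment meets the environment; /vikuatoponoh/ is unchanged.
Rule 2 (intervocalic voicing): /k/ is a voiceless stop between vowels /i/ and /u/, so it voices to [g]. /t/ is a voiceless stop between vowels /a/ and /o/, so it voices to [d]. /p/ is a voiceless stop between vowels /o/ and /o/, so it voices to [b]. /vikuatoponoh/ → viguadobonoh.
Rule 3 (final a-epenthesis): the form ends in the consonant /h/, so [a] is inserted word-finally. /viguadobonoh/ → viguadobonoha.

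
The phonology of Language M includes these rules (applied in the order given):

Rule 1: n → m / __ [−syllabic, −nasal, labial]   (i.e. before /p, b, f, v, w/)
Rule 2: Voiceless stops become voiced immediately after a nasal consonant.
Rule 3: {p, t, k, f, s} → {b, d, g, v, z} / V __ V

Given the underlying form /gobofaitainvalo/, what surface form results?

gobovaidaimvalo

Rule 1 (nasal place assimilation): /n/ precedes the labial consonant /v/, so it assimilates in place to [m]. /gobofaitainvalo/ → gobofaitaimvalo.
Rule 2 (post-nasal voicing): no segment meets the environment; /gobofaitaimvalo/ is unchanged.
Rule 3 (intervocalic voicing): /f/ is a voiceless obstruent between vowels /o/ and /a/, so it voices to [v]. /t/ is a voiceless obstruent between vowels /i/ and /a/, so it voices to [d]. /gobofaitaimvalo/ → gobovaidaimvalo.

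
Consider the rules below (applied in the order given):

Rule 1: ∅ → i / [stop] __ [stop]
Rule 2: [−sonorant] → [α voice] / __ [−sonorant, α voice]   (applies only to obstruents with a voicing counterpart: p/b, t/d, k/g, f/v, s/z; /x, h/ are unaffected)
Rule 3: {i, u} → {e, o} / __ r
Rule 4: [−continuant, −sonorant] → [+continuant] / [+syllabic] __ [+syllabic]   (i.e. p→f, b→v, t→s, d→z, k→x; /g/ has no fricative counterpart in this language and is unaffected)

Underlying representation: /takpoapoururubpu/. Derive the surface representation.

taxifoafoororuvifu

Rule 1 (stop-cluster i-epenthesis): /k/ and /p/ form a stop–stop cluster, so [i] is inserted between them. /b/ and /p/ form a stop–stop cluster, so [i] is inserted between them. /takpoapoururubpu/ → takipoapoururubipu.
Rule 2 (regressive voicing assimilation): no segment meets the environment; /takipoapoururubipu/ is unchanged.
Rule 3 (pre-rhotic lowering): /u/ is a high vowel immediately before /r/, so it lowers to [o]. /u/ is a high vowel immediately before /r/, so it lowers to [o]. /takipoapoururubipu/ → takipoapoororubipu.
Rule 4 (intervocalic spirantization): /k/ is a stop between vowels /a/ and /i/, so it spirantizes to the fricative [x]. /p/ is a stop between vowels /i/ and /o/, so it spirantizes to the fricative [f]. /p/ is a stop between vowels /a/ and /o/, so it spirantizes to the fricative [f]. /b/ is a stop between vowels /u/ and /i/, so it spirantizes to the fricative [v]. /p/ is a stop between vowels /i/ and /u/, so it spirantizes to the fricative [f]. /takipoapoororubipu/ → taxifoafoororuvifu.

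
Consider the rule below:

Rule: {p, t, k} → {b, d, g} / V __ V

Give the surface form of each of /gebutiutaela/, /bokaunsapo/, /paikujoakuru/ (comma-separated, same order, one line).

gebudiudaela, bogaunsabo, paigujoaguru

/gebutiutaela/: /t/ is a voiceless stop between vowels /u/ and /i/, so it voices to [d]. /t/ is a voiceless stop between vowels /u/ and /a/, so it voices to [d]. → [gebudiudaela].
/bokaunsapo/: /k/ is a voiceless stop between vowels /o/ and /a/, so it voices to [g]. /p/ is a voiceless stop between vowels /a/ and /o/, so it voices to [b]. → [bogaunsabo].
/paikujoakuru/: /k/ is a voiceless stop between vowels /i/ and /u/, so it voices to [g]. /k/ is a voiceless stop between vowels /a/ and /u/, so it voices to [g]. → [paigujoaguru].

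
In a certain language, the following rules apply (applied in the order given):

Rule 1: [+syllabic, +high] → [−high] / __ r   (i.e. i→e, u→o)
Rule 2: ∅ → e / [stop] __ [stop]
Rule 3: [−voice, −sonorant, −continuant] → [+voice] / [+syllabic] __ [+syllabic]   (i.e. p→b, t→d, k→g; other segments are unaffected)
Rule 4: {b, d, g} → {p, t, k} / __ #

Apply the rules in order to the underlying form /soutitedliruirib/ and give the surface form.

Rule 1 (pre-rhotic lowering): /i/ is a high vowel immediately before /r/, so it lowers to [e]. /i/ is a high vowel immediately before /r/, so it lowers to [e]. /soutitedliruirib/ → soutitedleruerib.
Rule 2 (stop-cluster e-epenthesis): no segment meets the environment; /soutitedleruerib/ is unchanged.
Rule 3 (intervocalic voicing): /t/ is a voiceless stop between vowels /u/ and /i/, so it voices to [d]. /t/ is a voiceless stop between vowels /i/ and /e/, so it voices to [d]. /soutitedleruerib/ → soudidedleruerib.
Rule 4 (final devoicing): /b/ is a voiced stop in word-final position, so it devoices to [p]. /soudidedleruerib/ → soudidedleruerip.

soudidedleruerip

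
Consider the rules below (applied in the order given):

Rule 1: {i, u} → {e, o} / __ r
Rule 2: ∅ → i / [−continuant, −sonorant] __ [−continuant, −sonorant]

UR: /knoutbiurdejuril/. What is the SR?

Rule 1 (pre-rhotic lowering): /u/ is a high vowel immediately before /r/, so it lowers to [o]. /u/ is a high vowel immediately before /r/, so it lowers to [o]. /knoutbiurdejuril/ → knoutbiordejoril.
Rule 2 (stop-cluster i-epenthesis): /t/ and /b/ form a stop–stop cluster, so [i] is inserted between them. /knoutbiordejoril/ → knoutibiordejoril.

knoutibiordejoril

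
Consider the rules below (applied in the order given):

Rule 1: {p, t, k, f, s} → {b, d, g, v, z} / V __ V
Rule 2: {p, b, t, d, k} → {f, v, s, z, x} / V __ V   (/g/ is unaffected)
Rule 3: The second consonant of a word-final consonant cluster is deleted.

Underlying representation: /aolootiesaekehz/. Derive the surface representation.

Rule 1 (intervocalic voicing): /t/ is a voiceless obstruent between vowels /o/ and /i/, so it voices to [d]. /s/ is a voiceless obstruent between vowels /e/ and /a/, so it voices to [z]. /k/ is a voiceless obstruent between vowels /e/ and /e/, so it voices to [g]. /aolootiesaekehz/ → aoloodiezaegehz.
Rule 2 (intervocalic spirantization): /d/ is a stop between vowels /o/ and /i/, so it spirantizes to the fricative [z]. /aoloodiezaegehz/ → aolooziezaegehz.
Rule 3 (final cluster simplification): /z/ is the second consonant of a word-final cluster /hz/, so it deletes. /aolooziezaegehz/ → aolooziezaegeh.

aolooziezaegeh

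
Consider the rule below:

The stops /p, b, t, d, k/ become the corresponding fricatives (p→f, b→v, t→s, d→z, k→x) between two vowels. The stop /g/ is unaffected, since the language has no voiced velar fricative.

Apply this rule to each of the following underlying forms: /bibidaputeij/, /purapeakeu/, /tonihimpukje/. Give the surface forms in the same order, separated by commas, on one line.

bivizafuseij, purafeaxeu, tonihimpukje

/bibidaputeij/: /b/ is a stop between vowels /i/ and /i/, so it spirantizes to the fricative [v]. /d/ is a stop between vowels /i/ and /a/, so it spirantizes to the fricative [z]. /p/ is a stop between vowels /a/ and /u/, so it spirantizes to the fricative [f]. /t/ is a stop between vowels /u/ and /e/, so it spirantizes to the fricative [s]. → [bivizafuseij].
/purapeakeu/: /p/ is a stop between vowels /a/ and /e/, so it spirantizes to the fricative [f]. /k/ is a stop between vowels /a/ and /e/, so it spirantizes to the fricative [x]. → [purafeaxeu].
/tonihimpukje/: the rule's environment is not met; surfaces unchanged as [tonihimpukje].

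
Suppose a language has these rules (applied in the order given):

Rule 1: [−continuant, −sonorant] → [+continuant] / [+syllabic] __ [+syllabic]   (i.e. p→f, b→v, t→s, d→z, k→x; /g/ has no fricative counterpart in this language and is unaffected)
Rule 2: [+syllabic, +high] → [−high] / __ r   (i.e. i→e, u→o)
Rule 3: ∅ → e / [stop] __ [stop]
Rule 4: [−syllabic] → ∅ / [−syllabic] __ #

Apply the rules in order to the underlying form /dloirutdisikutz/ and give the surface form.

Rule 1 (intervocalic spirantization): /k/ is a stop between vowels /i/ and /u/, so it spirantizes to the fricative [x]. /dloirutdisikutz/ → dloirutdisixutz.
Rule 2 (pre-rhotic lowering): /i/ is a high vowel immediately before /r/, so it lowers to [e]. /dloirutdisixutz/ → dloerutdisixutz.
Rule 3 (stop-cluster e-epenthesis): /t/ and /d/ form a stop–stop cluster, so [e] is inserted between them. /dloerutdisixutz/ → dloerutedisixutz.
Rule 4 (final cluster simplification): /z/ is the second consonant of a word-final cluster /tz/, so it deletes. /dloerutedisixutz/ → dloerutedisixut.

dloerutedisixut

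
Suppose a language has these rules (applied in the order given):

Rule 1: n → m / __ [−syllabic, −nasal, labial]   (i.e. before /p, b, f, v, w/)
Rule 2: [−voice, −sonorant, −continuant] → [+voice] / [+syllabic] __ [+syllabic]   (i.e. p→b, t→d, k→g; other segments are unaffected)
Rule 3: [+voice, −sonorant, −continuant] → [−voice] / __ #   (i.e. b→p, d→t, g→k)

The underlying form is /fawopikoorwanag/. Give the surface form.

Rule 1 (nasal place assimilation): no segment meets the environment; /fawopikoorwanag/ is unchanged.
Rule 2 (intervocalic voicing): /p/ is a voiceless stop between vowels /o/ and /i/, so it voices to [b]. /k/ is a voiceless stop between vowels /i/ and /o/, so it voices to [g]. /fawopikoorwanag/ → fawobigoorwanag.
Rule 3 (final devoicing): /g/ is a voiced stop in word-final position, so it devoices to [k]. /fawobigoorwanag/ → fawobigoorwanak.

fawobigoorwanak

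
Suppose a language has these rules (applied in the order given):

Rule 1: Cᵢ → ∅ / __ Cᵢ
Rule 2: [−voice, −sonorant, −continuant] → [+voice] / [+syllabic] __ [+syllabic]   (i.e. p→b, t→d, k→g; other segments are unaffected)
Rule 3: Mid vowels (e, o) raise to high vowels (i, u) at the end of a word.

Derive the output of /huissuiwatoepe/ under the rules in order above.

huisuiwadoebi

Rule 1 (degemination): /ss/ is a geminate; the first /s/ deletes. /huissuiwatoepe/ → huisuiwatoepe.
Rule 2 (intervocalic voicing): /t/ is a voiceless stop between vowels /a/ and /o/, so it voices to [d]. /p/ is a voiceless stop between vowels /e/ and /e/, so it voices to [b]. /huisuiwatoepe/ → huisuiwadoebe.
Rule 3 (final vowel raising): /e/ is a mid vowel in word-final position, so it raises to [i]. /huisuiwadoebe/ → huisuiwadoebi.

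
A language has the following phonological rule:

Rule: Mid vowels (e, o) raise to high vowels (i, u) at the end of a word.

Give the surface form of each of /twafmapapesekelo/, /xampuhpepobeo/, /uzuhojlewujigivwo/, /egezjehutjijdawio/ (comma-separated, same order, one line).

/twafmapapesekelo/: /o/ is a mid vowel in word-final position, so it raises to [u]. → [twafmapapesekelu].
/xampuhpepobeo/: /o/ is a mid vowel in word-final position, so it raises to [u]. → [xampuhpepobeu].
/uzuhojlewujigivwo/: /o/ is a mid vowel in word-final position, so it raises to [u]. → [uzuhojlewujigivwu].
/egezjehutjijdawio/: /o/ is a mid vowel in word-final position, so it raises to [u]. → [egezjehutjijdawiu].

twafmapapesekelu, xampuhpepobeu, uzuhojlewujigivwu, egezjehutjijdawiu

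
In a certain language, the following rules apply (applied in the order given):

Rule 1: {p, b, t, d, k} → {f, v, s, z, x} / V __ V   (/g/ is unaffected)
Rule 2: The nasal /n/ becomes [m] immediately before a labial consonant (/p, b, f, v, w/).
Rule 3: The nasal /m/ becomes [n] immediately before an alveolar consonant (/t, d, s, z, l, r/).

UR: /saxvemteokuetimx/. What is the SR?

Rule 1 (intervocalic spirantization): /k/ is a stop between vowels /o/ and /u/, so it spirantizes to the fricative [x]. /t/ is a stop between vowels /e/ and /i/, so it spirantizes to the fricative [s]. /saxvemteokuetimx/ → saxvemteoxuesimx.
Rule 2 (nasal place assimilation): no segment meets the environment; /saxvemteoxuesimx/ is unchanged.
Rule 3 (nasal place assimilation): /m/ precedes the alveolar consonant /t/, so it assimilates in place to [n]. /saxvemteoxuesimx/ → saxventeoxuesimx.

saxventeoxuesimx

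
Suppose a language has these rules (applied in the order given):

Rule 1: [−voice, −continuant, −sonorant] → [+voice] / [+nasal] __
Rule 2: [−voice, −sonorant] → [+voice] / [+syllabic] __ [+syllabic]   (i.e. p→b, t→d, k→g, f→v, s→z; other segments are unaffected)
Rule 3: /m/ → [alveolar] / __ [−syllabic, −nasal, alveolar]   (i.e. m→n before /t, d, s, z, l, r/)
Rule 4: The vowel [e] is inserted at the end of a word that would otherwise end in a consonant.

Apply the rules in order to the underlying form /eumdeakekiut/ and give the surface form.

eundeagegiute

Rule 1 (post-nasal voicing): no segment meets the environment; /eumdeakekiut/ is unchanged.
Rule 2 (intervocalic voicing): /k/ is a voiceless obstruent between vowels /a/ and /e/, so it voices to [g]. /k/ is a voiceless obstruent between vowels /e/ and /i/, so it voices to [g]. /eumdeakekiut/ → eumdeagegiut.
Rule 3 (nasal place assimilation): /m/ precedes the alveolar consonant /d/, so it assimilates in place to [n]. /eumdeagegiut/ → eundeagegiut.
Rule 4 (final e-epenthesis): the form ends in the consonant /t/, so [e] is inserted word-finally. /eundeagegiut/ → eundeagegiute.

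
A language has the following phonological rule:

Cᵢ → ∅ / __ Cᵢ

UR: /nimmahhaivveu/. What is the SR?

nimahaiveu

/mm/ is a geminate; the first /m/ deletes.
/hh/ is a geminate; the first /h/ deletes.
/vv/ is a geminate; the first /v/ deletes.
The other instances of /n/, /m/, /h/, /v/ do not occur in the required environment and remain unchanged.
Surface form: [nimahaiveu].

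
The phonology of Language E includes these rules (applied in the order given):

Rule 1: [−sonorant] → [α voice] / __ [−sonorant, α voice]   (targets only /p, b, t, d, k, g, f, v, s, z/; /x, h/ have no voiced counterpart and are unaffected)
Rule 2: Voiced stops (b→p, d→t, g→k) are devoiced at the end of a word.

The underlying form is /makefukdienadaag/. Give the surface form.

makefugdienadaak

Rule 1 (regressive voicing assimilation): /k/ precedes the voiced obstruent /d/, so it voices to [g] by assimilation. /makefukdienadaag/ → makefugdienadaag.
Rule 2 (final devoicing): /g/ is a voiced stop in word-final position, so it devoices to [k]. /makefugdienadaag/ → makefugdienadaak.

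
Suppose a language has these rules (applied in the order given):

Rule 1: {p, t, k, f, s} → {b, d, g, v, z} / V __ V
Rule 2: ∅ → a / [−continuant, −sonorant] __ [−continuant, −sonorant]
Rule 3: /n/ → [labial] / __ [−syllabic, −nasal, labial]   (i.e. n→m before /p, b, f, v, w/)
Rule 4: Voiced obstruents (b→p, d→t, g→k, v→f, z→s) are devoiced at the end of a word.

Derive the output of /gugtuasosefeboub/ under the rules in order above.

gugatuazozeveboup

Rule 1 (intervocalic voicing): /s/ is a voiceless obstruent between vowels /a/ and /o/, so it voices to [z]. /s/ is a voiceless obstruent between vowels /o/ and /e/, so it voices to [z]. /f/ is a voiceless obstruent between vowels /e/ and /e/, so it voices to [v]. /gugtuasosefeboub/ → gugtuazozeveboub.
Rule 2 (stop-cluster a-epenthesis): /g/ and /t/ form a stop–stop cluster, so [a] is inserted between them. /gugtuazozeveboub/ → gugatuazozeveboub.
Rule 3 (nasal place assimilation): no segment meets the environment; /gugatuazozeveboub/ is unchanged.
Rule 4 (final devoicing): /b/ is a voiced obstruent in word-final position, so it devoices to [p]. /gugatuazozeveboub/ → gugatuazozeveboup.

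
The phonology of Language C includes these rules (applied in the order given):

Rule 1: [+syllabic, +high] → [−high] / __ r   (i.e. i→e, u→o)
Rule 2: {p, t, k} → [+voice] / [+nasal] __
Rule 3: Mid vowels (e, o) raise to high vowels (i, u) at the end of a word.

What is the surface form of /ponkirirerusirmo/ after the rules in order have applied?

Rule 1 (pre-rhotic lowering): /i/ is a high vowel immediately before /r/, so it lowers to [e]. /i/ is a high vowel immediately before /r/, so it lowers to [e]. /i/ is a high vowel immediately before /r/, so it lowers to [e]. /ponkirirerusirmo/ → ponkerererusermo.
Rule 2 (post-nasal voicing): /k/ is a voiceless stop immediately after the nasal /n/, so it voices to [g]. /ponkerererusermo/ → pongerererusermo.
Rule 3 (final vowel raising): /o/ is a mid vowel in word-final position, so it raises to [u]. /pongerererusermo/ → pongerererusermu.

pongerererusermu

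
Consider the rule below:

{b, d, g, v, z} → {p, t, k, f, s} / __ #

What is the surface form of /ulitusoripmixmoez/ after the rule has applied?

/z/ is a voiced obstruent in word-final position, so it devoices to [s].
Surface form: [ulitusoripmixmoes].

ulitusoripmixmoes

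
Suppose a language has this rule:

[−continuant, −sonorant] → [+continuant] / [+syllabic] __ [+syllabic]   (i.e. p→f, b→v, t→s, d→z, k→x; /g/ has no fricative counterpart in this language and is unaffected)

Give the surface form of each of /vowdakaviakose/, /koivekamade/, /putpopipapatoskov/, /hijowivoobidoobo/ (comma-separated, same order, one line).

/vowdakaviakose/: /k/ is a stop between vowels /a/ and /a/, so it spirantizes to the fricative [x]. /k/ is a stop between vowels /a/ and /o/, so it spirantizes to the fricative [x]. → [vowdaxaviaxose].
/koivekamade/: /k/ is a stop between vowels /e/ and /a/, so it spirantizes to the fricative [x]. /d/ is a stop between vowels /a/ and /e/, so it spirantizes to the fricative [z]. → [koivexamaze].
/putpopipapatoskov/: /p/ is a stop between vowels /o/ and /i/, so it spirantizes to the fricative [f]. /p/ is a stop between vowels /i/ and /a/, so it spirantizes to the fricative [f]. /p/ is a stop between vowels /a/ and /a/, so it spirantizes to the fricative [f]. /t/ is a stop between vowels /a/ and /o/, so it spirantizes to the fricative [s]. → [putpofifafasoskov].
/hijowivoobidoobo/: /b/ is a stop between vowels /o/ and /i/, so it spirantizes to the fricative [v]. /d/ is a stop between vowels /i/ and /o/, so it spirantizes to the fricative [z]. /b/ is a stop between vowels /o/ and /o/, so it spirantizes to the fricative [v]. → [hijowivoovizoovo].

vowdaxaviaxose, koivexamaze, putpofifafasoskov, hijowivoovizoovo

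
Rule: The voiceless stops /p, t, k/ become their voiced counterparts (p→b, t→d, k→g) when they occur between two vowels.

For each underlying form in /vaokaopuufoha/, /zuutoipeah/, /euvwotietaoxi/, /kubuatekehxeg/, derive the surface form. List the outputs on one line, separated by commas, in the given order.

vaogaobuufoha, zuudoibeah, euvwodiedaoxi, kubuadegehxeg

/vaokaopuufoha/: /k/ is a voiceless stop between vowels /o/ and /a/, so it voices to [g]. /p/ is a voiceless stop between vowels /o/ and /u/, so it voices to [b]. → [vaogaobuufoha].
/zuutoipeah/: /t/ is a voiceless stop between vowels /u/ and /o/, so it voices to [d]. /p/ is a voiceless stop between vowels /i/ and /e/, so it voices to [b]. → [zuudoibeah].
/euvwotietaoxi/: /t/ is a voiceless stop between vowels /o/ and /i/, so it voices to [d]. /t/ is a voiceless stop between vowels /e/ and /a/, so it voices to [d]. → [euvwodiedaoxi].
/kubuatekehxeg/: /t/ is a voiceless stop between vowels /a/ and /e/, so it voices to [d]. /k/ is a voiceless stop between vowels /e/ and /e/, so it voices to [g]. → [kubuadegehxeg].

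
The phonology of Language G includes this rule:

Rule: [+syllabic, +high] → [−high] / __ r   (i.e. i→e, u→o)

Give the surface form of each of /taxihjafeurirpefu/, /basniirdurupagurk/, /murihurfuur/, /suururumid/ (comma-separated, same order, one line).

taxihjafeorerpefu, basnierdorupagork, morihorfuor, suororumid

/taxihjafeurirpefu/: /u/ is a high vowel immediately before /r/, so it lowers to [o]. /i/ is a high vowel immediately before /r/, so it lowers to [e]. → [taxihjafeorerpefu].
/basniirdurupagurk/: /i/ is a high vowel immediately before /r/, so it lowers to [e]. /u/ is a high vowel immediately before /r/, so it lowers to [o]. /u/ is a high vowel immediately before /r/, so it lowers to [o]. → [basnierdorupagork].
/murihurfuur/: /u/ is a high vowel immediately before /r/, so it lowers to [o]. /u/ is a high vowel immediately before /r/, so it lowers to [o]. /u/ is a high vowel immediately before /r/, so it lowers to [o]. → [morihorfuor].
/suururumid/: /u/ is a high vowel immediately before /r/, so it lowers to [o]. /u/ is a high vowel immediately before /r/, so it lowers to [o]. → [suororumid].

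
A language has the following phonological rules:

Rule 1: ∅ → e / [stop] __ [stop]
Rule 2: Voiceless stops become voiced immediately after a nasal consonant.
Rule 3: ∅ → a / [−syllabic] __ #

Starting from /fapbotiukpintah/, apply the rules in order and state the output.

fapebotiukepindaha

Rule 1 (stop-cluster e-epenthesis): /p/ and /b/ form a stop–stop cluster, so [e] is inserted between them. /k/ and /p/ form a stop–stop cluster, so [e] is inserted between them. /fapbotiukpintah/ → fapebotiukepintah.
Rule 2 (post-nasal voicing): /t/ is a voiceless stop immediately after the nasal /n/, so it voices to [d]. /fapebotiukepintah/ → fapebotiukepindah.
Rule 3 (final a-epenthesis): the form ends in the consonant /h/, so [a] is inserted word-finally. /fapebotiukepindah/ → fapebotiukepindaha.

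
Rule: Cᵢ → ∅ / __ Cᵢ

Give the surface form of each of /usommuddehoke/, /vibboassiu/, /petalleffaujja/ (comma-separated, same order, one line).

usomudehoke, viboasiu, petalefauja

/usommuddehoke/: /mm/ is a geminate; the first /m/ deletes. /dd/ is a geminate; the first /d/ deletes. → [usomudehoke].
/vibboassiu/: /bb/ is a geminate; the first /b/ deletes. /ss/ is a geminate; the first /s/ deletes. → [viboasiu].
/petalleffaujja/: /ll/ is a geminate; the first /l/ deletes. /ff/ is a geminate; the first /f/ deletes. /jj/ is a geminate; the first /j/ deletes. → [petalefauja].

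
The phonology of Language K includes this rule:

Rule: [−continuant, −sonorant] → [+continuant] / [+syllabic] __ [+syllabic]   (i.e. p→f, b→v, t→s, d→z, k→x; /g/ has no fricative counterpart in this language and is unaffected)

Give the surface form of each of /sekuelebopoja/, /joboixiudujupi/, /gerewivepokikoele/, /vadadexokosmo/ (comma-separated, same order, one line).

/sekuelebopoja/: /k/ is a stop between vowels /e/ and /u/, so it spirantizes to the fricative [x]. /b/ is a stop between vowels /e/ and /o/, so it spirantizes to the fricative [v]. /p/ is a stop between vowels /o/ and /o/, so it spirantizes to the fricative [f]. → [sexuelevofoja].
/joboixiudujupi/: /b/ is a stop between vowels /o/ and /o/, so it spirantizes to the fricative [v]. /d/ is a stop between vowels /u/ and /u/, so it spirantizes to the fricative [z]. /p/ is a stop between vowels /u/ and /i/, so it spirantizes to the fricative [f]. → [jovoixiuzujufi].
/gerewivepokikoele/: /p/ is a stop between vowels /e/ and /o/, so it spirantizes to the fricative [f]. /k/ is a stop between vowels /o/ and /i/, so it spirantizes to the fricative [x]. /k/ is a stop between vowels /i/ and /o/, so it spirantizes to the fricative [x]. → [gerewivefoxixoele].
/vadadexokosmo/: /d/ is a stop between vowels /a/ and /a/, so it spirantizes to the fricative [z]. /d/ is a stop between vowels /a/ and /e/, so it spirantizes to the fricative [z]. /k/ is a stop between vowels /o/ and /o/, so it spirantizes to the fricative [x]. → [vazazexoxosmo].

sexuelevofoja, jovoixiuzujufi, gerewivefoxixoele, vazazexoxosmo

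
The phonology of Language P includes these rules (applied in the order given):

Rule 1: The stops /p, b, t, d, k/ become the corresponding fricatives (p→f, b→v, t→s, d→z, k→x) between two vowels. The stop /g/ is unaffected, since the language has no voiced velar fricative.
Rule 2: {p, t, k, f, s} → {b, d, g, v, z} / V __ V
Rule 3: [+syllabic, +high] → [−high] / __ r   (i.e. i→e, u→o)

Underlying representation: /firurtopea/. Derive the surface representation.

Rule 1 (intervocalic spirantization): /p/ is a stop between vowels /o/ and /e/, so it spirantizes to the fricative [f]. /firurtopea/ → firurtofea.
Rule 2 (intervocalic voicing): /f/ is a voiceless obstruent between vowels /o/ and /e/, so it voices to [v]. /firurtofea/ → firurtovea.
Rule 3 (pre-rhotic lowering): /i/ is a high vowel immediately before /r/, so it lowers to [e]. /u/ is a high vowel immediately before /r/, so it lowers to [o]. /firurtovea/ → ferortovea.

ferortovea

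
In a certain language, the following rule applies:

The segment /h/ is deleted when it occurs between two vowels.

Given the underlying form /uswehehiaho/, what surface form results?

usweeiao

/h/ occurs between vowels /e/ and /e/, so it deletes.
/h/ occurs between vowels /e/ and /i/, so it deletes.
/h/ occurs between vowels /a/ and /o/, so it deletes.
Surface form: [usweeiao].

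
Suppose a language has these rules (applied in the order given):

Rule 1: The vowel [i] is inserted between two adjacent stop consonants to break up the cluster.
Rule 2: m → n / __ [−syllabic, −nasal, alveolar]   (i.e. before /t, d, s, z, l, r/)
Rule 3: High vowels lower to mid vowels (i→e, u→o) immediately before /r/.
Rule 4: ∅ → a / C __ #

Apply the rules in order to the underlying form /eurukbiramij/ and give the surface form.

eorukiberamija

Rule 1 (stop-cluster i-epenthesis): /k/ and /b/ form a stop–stop cluster, so [i] is inserted between them. /eurukbiramij/ → eurukibiramij.
Rule 2 (nasal place assimilation): no segment meets the environment; /eurukibiramij/ is unchanged.
Rule 3 (pre-rhotic lowering): /u/ is a high vowel immediately before /r/, so it lowers to [o]. /i/ is a high vowel immediately before /r/, so it lowers to [e]. /eurukibiramij/ → eorukiberamij.
Rule 4 (final a-epenthesis): the form ends in the consonant /j/, so [a] is inserted word-finally. /eorukiberamij/ → eorukiberamija.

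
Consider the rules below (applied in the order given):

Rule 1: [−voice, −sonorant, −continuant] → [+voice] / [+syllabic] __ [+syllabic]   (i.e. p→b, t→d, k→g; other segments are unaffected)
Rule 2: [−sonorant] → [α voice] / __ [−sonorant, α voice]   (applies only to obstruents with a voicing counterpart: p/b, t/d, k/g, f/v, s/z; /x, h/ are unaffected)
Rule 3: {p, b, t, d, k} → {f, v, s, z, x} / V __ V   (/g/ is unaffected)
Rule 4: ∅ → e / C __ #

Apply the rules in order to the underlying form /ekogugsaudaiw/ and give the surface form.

egoguksauzaiwe

Rule 1 (intervocalic voicing): /k/ is a voiceless stop between vowels /e/ and /o/, so it voices to [g]. /ekogugsaudaiw/ → egogugsaudaiw.
Rule 2 (regressive voicing assimilation): /g/ precedes the voiceless obstruent /s/, so it devoices to [k] by assimilation. /egogugsaudaiw/ → egoguksaudaiw.
Rule 3 (intervocalic spirantization): /d/ is a stop between vowels /u/ and /a/, so it spirantizes to the fricative [z]. /egoguksaudaiw/ → egoguksauzaiw.
Rule 4 (final e-epenthesis): the form ends in the consonant /w/, so [e] is inserted word-finally. /egoguksauzaiw/ → egoguksauzaiwe.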